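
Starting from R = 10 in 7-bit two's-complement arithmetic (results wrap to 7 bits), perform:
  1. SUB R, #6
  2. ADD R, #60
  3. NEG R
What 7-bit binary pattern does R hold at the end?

Start: R = 10 = 0001010.
R = 10 − 6 = 4 = 0000100
R = 4 + 60 = 64; wraps to -64 = 1000000
R = −(-64) = 64; wraps to -64 = 1000000

1000000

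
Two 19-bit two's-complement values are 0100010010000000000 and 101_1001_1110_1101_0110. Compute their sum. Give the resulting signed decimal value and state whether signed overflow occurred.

-15658; no overflow

0100010010000000000 = 140288 (signed)
101_1001_1110_1101_0110 → 1011001111011010110 = -155946 (signed)
  0100010010000000000
+ 1011001111011010110
= 1111100001011010110
Result 1111100001011010110: MSB = 1 → 508630 − 524288 = -15658.
Addends have opposite signs, so signed overflow cannot occur.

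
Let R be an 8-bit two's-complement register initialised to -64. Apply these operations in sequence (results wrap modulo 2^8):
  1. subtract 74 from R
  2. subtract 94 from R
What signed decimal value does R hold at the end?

24

Start: R = -64 = 11000000.
R = -64 − 74 = -138; wraps to 118 = 01110110
R = 118 − 94 = 24 = 00011000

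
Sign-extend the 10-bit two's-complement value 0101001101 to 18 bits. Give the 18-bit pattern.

MSB of 0101001101 is 0; replicate it into the new high bits.
00000000|0101001101 → 000000000101001101 (still 333).

000000000101001101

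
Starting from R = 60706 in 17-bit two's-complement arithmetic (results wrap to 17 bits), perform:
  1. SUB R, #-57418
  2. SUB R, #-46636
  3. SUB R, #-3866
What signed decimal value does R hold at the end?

37554

Start: R = 60706 = 01110110100100010.
R = 60706 − (-57418) = 118124; wraps to -12948 = 11100110101101100
R = -12948 − (-46636) = 33688 = 01000001110011000
R = 33688 − (-3866) = 37554 = 01001001010110010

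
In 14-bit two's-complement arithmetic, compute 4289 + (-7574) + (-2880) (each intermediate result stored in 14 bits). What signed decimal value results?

-6165

4289 + (-7574) = -3285 (11001100101011)
-3285 + (-2880) = -6165 (10011111101011)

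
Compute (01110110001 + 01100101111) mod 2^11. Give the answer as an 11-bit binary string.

  01110110001
+ 01100101111
= 11011100000

11011100000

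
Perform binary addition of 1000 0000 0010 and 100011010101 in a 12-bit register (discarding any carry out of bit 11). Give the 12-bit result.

000011010111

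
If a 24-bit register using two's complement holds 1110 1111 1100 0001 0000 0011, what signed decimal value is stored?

MSB is 1, so the value is negative.
Unsigned reading: 15712515. Subtract 2^24 = 16777216: 15712515 − 16777216 = -1064701.

-1064701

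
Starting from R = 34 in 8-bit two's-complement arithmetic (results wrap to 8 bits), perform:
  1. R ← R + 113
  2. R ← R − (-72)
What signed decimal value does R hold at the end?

-37

Start: R = 34 = 00100010.
R = 34 + 113 = 147; wraps to -109 = 10010011
R = -109 − (-72) = -37 = 11011011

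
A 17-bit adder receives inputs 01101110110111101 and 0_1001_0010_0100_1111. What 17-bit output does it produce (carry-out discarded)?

10111000000001100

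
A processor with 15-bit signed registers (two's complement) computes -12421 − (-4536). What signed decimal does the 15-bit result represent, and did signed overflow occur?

-7885; no overflow

-12421 → 100111101111011
-4536 → 110111001001000
Subtract via negate-and-add: invert 110111001001000 + 1 = 001000110111000 (i.e. 4536).
  100111101111011
+ 001000110111000
= 110000100110011
Result 110000100110011: MSB = 1 → 24883 − 32768 = -7885.
Addends (after negating the subtrahend) have opposite signs, so signed overflow cannot occur.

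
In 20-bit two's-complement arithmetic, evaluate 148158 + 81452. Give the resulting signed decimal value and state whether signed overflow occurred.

148158 → 00100100001010111110
81452 → 00010011111000101100
  00100100001010111110
+ 00010011111000101100
= 00111000000011101010
Result 00111000000011101010: MSB = 0 → value 229610.
Both addends are non-negative and so is the stored result: no signed overflow.

229610; no overflow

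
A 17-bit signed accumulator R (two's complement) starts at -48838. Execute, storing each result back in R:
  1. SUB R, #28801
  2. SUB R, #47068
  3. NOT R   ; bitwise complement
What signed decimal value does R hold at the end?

Start: R = -48838 = 10100000100111010.
R = -48838 − 28801 = -77639; wraps to 53433 = 01101000010111001
R = 53433 − 47068 = 6365 = 00001100011011101
R = NOT 00001100011011101 = 11110011100100010 = -6366

-6366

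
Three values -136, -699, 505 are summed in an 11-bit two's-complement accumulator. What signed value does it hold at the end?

-136 + (-699) = -835 (10010111101)
-835 + 505 = -330 (11010110110)

-330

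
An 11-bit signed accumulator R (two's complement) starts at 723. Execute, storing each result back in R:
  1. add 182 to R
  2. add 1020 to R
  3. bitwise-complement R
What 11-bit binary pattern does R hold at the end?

00001111010

Start: R = 723 = 01011010011.
R = 723 + 182 = 905 = 01110001001
R = 905 + 1020 = 1925; wraps to -123 = 11110000101
R = NOT 11110000101 = 00001111010 = 122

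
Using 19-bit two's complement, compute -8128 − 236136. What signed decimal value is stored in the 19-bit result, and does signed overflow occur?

-244264; no overflow

-8128 → 1111110000001000000
236136 → 0111001101001101000
Subtract via negate-and-add: invert 0111001101001101000 + 1 = 1000110010110011000 (i.e. -236136).
  1111110000001000000
+ 1000110010110011000
= 1000100010111011000  (discard carry-out 1)
Result 1000100010111011000: MSB = 1 → 280024 − 524288 = -244264.
Both addends (after negating the subtrahend) are negative and so is the stored result: no signed overflow.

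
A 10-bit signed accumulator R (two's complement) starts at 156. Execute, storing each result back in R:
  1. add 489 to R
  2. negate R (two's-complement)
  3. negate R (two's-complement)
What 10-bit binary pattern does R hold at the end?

Start: R = 156 = 0010011100.
R = 156 + 489 = 645; wraps to -379 = 1010000101
R = −(-379) = 379 = 0101111011
R = −(379) = -379 = 1010000101

1010000101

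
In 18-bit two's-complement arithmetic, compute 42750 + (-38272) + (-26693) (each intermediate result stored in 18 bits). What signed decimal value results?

-22215

42750 + (-38272) = 4478 (000001000101111110)
4478 + (-26693) = -22215 (111010100100111001)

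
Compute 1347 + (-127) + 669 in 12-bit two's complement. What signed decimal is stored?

1347 + (-127) = 1220 (010011000100)
1220 + 669 = 1889 (011101100001)

1889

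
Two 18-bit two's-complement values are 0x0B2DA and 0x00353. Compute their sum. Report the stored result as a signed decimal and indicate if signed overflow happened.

0x0B2DA = 001011001011011010 = 45786 (signed)
0x00353 = 000000001101010011 = 851 (signed)
  001011001011011010
+ 000000001101010011
= 001011011000101101
Result 001011011000101101: MSB = 0 → value 46637.
Both addends are non-negative and so is the stored result: no signed overflow.

46637; no overflow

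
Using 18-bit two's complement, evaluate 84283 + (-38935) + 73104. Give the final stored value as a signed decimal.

84283 + (-38935) = 45348 (001011000100100100)
45348 + 73104 = 118452 (011100111010110100)

118452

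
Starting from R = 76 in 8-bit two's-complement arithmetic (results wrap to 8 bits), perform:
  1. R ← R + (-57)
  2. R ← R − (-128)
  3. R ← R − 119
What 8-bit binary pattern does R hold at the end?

Start: R = 76 = 01001100.
R = 76 + (-57) = 19 = 00010011
R = 19 − (-128) = 147; wraps to -109 = 10010011
R = -109 − 119 = -228; wraps to 28 = 00011100

00011100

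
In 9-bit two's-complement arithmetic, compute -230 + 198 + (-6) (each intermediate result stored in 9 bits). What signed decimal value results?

-38

-230 + 198 = -32 (111100000)
-32 + (-6) = -38 (111011010)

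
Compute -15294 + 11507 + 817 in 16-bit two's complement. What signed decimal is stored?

-15294 + 11507 = -3787 (1111000100110101)
-3787 + 817 = -2970 (1111010001100110)

-2970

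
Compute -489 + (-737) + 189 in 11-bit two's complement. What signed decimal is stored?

1011

-489 + (-737) = -1226 → wraps to 822 (01100110110)
822 + 189 = 1011 (01111110011)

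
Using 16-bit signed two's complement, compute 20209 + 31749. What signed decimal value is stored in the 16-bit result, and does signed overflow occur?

-13578; overflow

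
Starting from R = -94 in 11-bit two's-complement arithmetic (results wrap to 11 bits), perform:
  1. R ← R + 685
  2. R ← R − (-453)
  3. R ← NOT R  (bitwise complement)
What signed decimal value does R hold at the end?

1003

Start: R = -94 = 11110100010.
R = -94 + 685 = 591 = 01001001111
R = 591 − (-453) = 1044; wraps to -1004 = 10000010100
R = NOT 10000010100 = 01111101011 = 1003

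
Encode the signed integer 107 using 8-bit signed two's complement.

01101011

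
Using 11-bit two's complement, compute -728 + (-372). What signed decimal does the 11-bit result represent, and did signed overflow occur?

948; overflow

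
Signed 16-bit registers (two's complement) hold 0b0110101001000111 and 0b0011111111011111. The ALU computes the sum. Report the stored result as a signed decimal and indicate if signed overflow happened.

0b0110101001000111 → 0110101001000111 = 27207 (signed)
0b0011111111011111 → 0011111111011111 = 16351 (signed)
  0110101001000111
+ 0011111111011111
= 1010101000100110
Result 1010101000100110: MSB = 1 → 43558 − 65536 = -21978.
Both addends are non-negative but the stored result is negative: signed overflow. The true value 27207 + 16351 = 43558 lies outside [-32768, 32767].

-21978; overflow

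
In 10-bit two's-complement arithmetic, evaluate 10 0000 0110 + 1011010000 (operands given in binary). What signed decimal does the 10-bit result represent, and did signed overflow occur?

214; overflow

10 0000 0110 → 1000000110 = -506 (signed)
1011010000 = -304 (signed)
  1000000110
+ 1011010000
= 0011010110  (discard carry-out 1)
Result 0011010110: MSB = 0 → value 214.
Both addends are negative but the stored result is non-negative: signed overflow. The true value -506 + (-304) = -810 lies outside [-512, 511].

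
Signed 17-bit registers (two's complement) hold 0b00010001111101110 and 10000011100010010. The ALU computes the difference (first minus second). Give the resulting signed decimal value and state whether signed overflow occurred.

0b00010001111101110 → 00010001111101110 = 9198 (signed)
10000011100010010 = -63726 (signed)
Subtract via negate-and-add: invert 10000011100010010 + 1 = 01111100011101110 (i.e. 63726).
  00010001111101110
+ 01111100011101110
= 10001110011011100
Result 10001110011011100: MSB = 1 → 72924 − 131072 = -58148.
Both addends (after negating the subtrahend) are non-negative but the stored result is negative: signed overflow. The true value 9198 − (-63726) = 72924 lies outside [-65536, 65535].

-58148; overflow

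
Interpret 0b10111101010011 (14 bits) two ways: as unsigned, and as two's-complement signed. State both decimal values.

unsigned = 12115, signed = -4269

Unsigned: 10111101010011 = 12115.
Signed: MSB=1 → 12115 − 16384 = -4269.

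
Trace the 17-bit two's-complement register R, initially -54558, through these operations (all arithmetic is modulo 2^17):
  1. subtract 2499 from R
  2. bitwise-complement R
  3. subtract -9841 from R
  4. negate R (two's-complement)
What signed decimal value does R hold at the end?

64175

Start: R = -54558 = 10010101011100010.
R = -54558 − 2499 = -57057 = 10010000100011111
R = NOT 10010000100011111 = 01101111011100000 = 57056
R = 57056 − (-9841) = 66897; wraps to -64175 = 10000010101010001
R = −(-64175) = 64175 = 01111101010101111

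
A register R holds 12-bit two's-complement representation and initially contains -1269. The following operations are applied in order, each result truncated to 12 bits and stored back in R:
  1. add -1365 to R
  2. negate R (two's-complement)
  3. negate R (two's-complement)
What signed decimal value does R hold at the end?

Start: R = -1269 = 101100001011.
R = -1269 + (-1365) = -2634; wraps to 1462 = 010110110110
R = −(1462) = -1462 = 101001001010
R = −(-1462) = 1462 = 010110110110

1462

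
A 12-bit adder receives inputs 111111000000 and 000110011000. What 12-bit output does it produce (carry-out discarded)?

000101011000

  111111000000
+ 000110011000
= 000101011000  (discard carry-out 1)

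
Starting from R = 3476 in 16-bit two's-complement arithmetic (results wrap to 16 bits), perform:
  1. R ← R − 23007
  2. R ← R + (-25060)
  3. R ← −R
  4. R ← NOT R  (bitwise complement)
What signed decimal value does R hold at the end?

Start: R = 3476 = 0000110110010100.
R = 3476 − 23007 = -19531 = 1011001110110101
R = -19531 + (-25060) = -44591; wraps to 20945 = 0101000111010001
R = −(20945) = -20945 = 1010111000101111
R = NOT 1010111000101111 = 0101000111010000 = 20944

20944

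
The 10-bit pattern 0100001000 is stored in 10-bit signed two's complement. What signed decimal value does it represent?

264

MSB is 0, so the value is non-negative: 0100001000 = 264.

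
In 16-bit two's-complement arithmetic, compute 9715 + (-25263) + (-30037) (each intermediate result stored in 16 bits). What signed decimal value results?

9715 + (-25263) = -15548 (1100001101000100)
-15548 + (-30037) = -45585 → wraps to 19951 (0100110111101111)

19951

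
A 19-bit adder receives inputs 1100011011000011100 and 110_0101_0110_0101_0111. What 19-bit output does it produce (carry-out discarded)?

1001000110001110011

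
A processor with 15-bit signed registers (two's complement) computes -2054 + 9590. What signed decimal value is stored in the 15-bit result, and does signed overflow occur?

7536; no overflow

-2054 → 111011111111010
9590 → 010010101110110
  111011111111010
+ 010010101110110
= 001110101110000  (discard carry-out 1)
Result 001110101110000: MSB = 0 → value 7536.
Addends have opposite signs, so signed overflow cannot occur.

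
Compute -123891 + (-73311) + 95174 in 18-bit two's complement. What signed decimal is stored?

-102028

-123891 + (-73311) = -197202 → wraps to 64942 (001111110110101110)
64942 + 95174 = 160116 → wraps to -102028 (100111000101110100)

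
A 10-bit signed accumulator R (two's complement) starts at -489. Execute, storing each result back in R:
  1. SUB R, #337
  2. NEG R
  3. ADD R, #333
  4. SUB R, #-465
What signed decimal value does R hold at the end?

-424

Start: R = -489 = 1000010111.
R = -489 − 337 = -826; wraps to 198 = 0011000110
R = −(198) = -198 = 1100111010
R = -198 + 333 = 135 = 0010000111
R = 135 − (-465) = 600; wraps to -424 = 1001011000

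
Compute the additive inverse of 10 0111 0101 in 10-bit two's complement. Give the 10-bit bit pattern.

0110001011

Invert: 0110001010. Add 1: 0110001011.
Check: 1001110101 = -395, 0110001011 = 395.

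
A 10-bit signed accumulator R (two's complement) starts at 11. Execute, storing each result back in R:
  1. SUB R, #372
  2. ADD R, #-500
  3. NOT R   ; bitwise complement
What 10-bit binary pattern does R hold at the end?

1101011100

Start: R = 11 = 0000001011.
R = 11 − 372 = -361 = 1010010111
R = -361 + (-500) = -861; wraps to 163 = 0010100011
R = NOT 0010100011 = 1101011100 = -164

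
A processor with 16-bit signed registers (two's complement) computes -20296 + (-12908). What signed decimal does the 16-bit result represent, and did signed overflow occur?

32332; overflow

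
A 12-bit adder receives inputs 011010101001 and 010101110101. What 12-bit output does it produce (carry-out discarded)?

110000011110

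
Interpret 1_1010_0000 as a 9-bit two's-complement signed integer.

-96

MSB is 1, so the value is negative.
Unsigned reading: 416. Subtract 2^9 = 512: 416 − 512 = -96.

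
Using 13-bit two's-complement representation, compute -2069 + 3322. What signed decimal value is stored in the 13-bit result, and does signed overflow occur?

1253; no overflow

-2069 → 1011111101011
3322 → 0110011111010
  1011111101011
+ 0110011111010
= 0010011100101  (discard carry-out 1)
Result 0010011100101: MSB = 0 → value 1253.
Addends have opposite signs, so signed overflow cannot occur.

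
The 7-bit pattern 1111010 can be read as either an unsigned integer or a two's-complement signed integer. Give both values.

Unsigned: 1111010 = 122.
Signed: MSB=1 → 122 − 128 = -6.

unsigned = 122, signed = -6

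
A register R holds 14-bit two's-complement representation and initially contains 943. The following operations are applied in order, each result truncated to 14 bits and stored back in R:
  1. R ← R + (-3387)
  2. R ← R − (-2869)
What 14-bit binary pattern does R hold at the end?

Start: R = 943 = 00001110101111.
R = 943 + (-3387) = -2444 = 11011001110100
R = -2444 − (-2869) = 425 = 00000110101001

00000110101001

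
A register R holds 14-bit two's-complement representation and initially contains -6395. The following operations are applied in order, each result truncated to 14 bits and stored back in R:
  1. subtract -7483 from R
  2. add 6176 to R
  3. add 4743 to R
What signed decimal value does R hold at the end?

Start: R = -6395 = 10011100000101.
R = -6395 − (-7483) = 1088 = 00010001000000
R = 1088 + 6176 = 7264 = 01110001100000
R = 7264 + 4743 = 12007; wraps to -4377 = 10111011100111

-4377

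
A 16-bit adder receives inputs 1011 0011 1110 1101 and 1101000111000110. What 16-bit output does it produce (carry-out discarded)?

1000010110110011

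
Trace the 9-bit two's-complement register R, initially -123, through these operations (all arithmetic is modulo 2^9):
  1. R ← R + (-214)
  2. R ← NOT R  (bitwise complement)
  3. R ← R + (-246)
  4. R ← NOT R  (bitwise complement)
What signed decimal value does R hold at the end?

Start: R = -123 = 110000101.
R = -123 + (-214) = -337; wraps to 175 = 010101111
R = NOT 010101111 = 101010000 = -176
R = -176 + (-246) = -422; wraps to 90 = 001011010
R = NOT 001011010 = 110100101 = -91

-91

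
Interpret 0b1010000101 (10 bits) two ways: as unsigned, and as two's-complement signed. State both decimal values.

unsigned = 645, signed = -379

Unsigned: 1010000101 = 645.
Signed: MSB=1 → 645 − 1024 = -379.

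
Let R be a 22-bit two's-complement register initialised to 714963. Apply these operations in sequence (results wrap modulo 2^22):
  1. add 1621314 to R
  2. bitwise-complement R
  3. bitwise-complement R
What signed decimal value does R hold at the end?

Start: R = 714963 = 0010101110100011010011.
R = 714963 + 1621314 = 2336277; wraps to -1858027 = 1000111010011000010101
R = NOT 1000111010011000010101 = 0111000101100111101010 = 1858026
R = NOT 0111000101100111101010 = 1000111010011000010101 = -1858027

-1858027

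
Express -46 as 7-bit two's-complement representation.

1010010

|-46| = 46 = 0101110 in 7 bits.
Invert the bits: 1010001. Add 1: 1010010.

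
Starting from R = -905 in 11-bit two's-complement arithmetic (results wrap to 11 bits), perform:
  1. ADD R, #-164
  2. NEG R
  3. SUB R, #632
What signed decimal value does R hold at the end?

Start: R = -905 = 10001110111.
R = -905 + (-164) = -1069; wraps to 979 = 01111010011
R = −(979) = -979 = 10000101101
R = -979 − 632 = -1611; wraps to 437 = 00110110101

437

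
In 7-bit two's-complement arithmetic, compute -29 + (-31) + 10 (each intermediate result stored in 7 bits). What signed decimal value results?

-50

-29 + (-31) = -60 (1000100)
-60 + 10 = -50 (1001110)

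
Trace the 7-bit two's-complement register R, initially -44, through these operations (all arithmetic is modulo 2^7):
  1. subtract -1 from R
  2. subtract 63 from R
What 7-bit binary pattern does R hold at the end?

Start: R = -44 = 1010100.
R = -44 − (-1) = -43 = 1010101
R = -43 − 63 = -106; wraps to 22 = 0010110

0010110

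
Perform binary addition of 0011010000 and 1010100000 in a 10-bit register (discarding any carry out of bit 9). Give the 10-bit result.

  0011010000
+ 1010100000
= 1101110000

1101110000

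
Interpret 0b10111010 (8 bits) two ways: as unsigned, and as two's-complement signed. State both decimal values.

unsigned = 186, signed = -70

Unsigned: 10111010 = 186.
Signed: MSB=1 → 186 − 256 = -70.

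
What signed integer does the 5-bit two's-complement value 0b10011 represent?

-13

MSB is 1, so the value is negative.
Unsigned reading: 19. Subtract 2^5 = 32: 19 − 32 = -13.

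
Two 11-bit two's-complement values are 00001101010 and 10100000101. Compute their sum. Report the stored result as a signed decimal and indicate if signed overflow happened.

-657; no overflow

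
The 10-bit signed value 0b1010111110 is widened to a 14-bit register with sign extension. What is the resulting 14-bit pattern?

MSB of 1010111110 is 1; replicate it into the new high bits.
1111|1010111110 → 11111010111110 (still -322).

11111010111110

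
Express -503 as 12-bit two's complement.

|-503| = 503 = 000111110111 in 12 bits.
Invert the bits: 111000001000. Add 1: 111000001001.
Check: 111000001001 reads as 3593 − 4096 = -503.

111000001001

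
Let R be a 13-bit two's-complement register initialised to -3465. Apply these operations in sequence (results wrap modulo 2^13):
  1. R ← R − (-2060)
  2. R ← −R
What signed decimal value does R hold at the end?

1405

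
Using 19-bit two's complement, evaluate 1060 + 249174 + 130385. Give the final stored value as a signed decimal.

-143669

1060 + 249174 = 250234 (0111101000101111010)
250234 + 130385 = 380619 → wraps to -143669 (1011100111011001011)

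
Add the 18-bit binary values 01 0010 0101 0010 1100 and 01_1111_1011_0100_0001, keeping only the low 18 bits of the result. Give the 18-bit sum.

110010000001101101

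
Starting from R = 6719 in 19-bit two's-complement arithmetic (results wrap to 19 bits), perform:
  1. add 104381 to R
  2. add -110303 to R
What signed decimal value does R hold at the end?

797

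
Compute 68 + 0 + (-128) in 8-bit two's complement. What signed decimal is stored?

68 + 0 = 68 (01000100)
68 + (-128) = -60 (11000100)

-60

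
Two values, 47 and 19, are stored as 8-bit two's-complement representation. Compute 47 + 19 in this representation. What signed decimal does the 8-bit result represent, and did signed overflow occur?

47 → 00101111
19 → 00010011
  00101111
+ 00010011
= 01000010
Result 01000010: MSB = 0 → value 66.
Both addends are non-negative and so is the stored result: no signed overflow.

66; no overflow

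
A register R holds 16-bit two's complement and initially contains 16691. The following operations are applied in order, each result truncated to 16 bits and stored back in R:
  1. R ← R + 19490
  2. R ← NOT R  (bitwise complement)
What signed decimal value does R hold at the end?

29354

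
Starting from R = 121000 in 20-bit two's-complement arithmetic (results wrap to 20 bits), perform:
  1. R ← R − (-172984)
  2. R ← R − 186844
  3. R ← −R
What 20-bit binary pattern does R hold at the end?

Start: R = 121000 = 00011101100010101000.
R = 121000 − (-172984) = 293984 = 01000111110001100000
R = 293984 − 186844 = 107140 = 00011010001010000100
R = −(107140) = -107140 = 11100101110101111100

11100101110101111100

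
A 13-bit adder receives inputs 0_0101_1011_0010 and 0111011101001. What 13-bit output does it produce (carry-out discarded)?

  0010110110010
+ 0111011101001
= 1010010011011

1010010011011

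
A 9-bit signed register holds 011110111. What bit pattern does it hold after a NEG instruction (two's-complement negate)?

Invert: 100001000. Add 1: 100001001.
Check: 011110111 = 247, 100001001 = -247.

100001001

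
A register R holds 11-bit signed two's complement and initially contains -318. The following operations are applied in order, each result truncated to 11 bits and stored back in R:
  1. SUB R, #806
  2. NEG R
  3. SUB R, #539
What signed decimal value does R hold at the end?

585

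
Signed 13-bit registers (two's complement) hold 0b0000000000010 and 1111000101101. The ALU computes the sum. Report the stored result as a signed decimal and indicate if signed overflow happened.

-465; no overflow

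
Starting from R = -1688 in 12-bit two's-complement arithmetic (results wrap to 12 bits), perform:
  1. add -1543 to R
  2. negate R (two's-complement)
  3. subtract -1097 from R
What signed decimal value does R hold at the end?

232

Start: R = -1688 = 100101101000.
R = -1688 + (-1543) = -3231; wraps to 865 = 001101100001
R = −(865) = -865 = 110010011111
R = -865 − (-1097) = 232 = 000011101000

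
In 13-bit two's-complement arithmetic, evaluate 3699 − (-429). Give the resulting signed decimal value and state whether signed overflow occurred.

-4064; overflow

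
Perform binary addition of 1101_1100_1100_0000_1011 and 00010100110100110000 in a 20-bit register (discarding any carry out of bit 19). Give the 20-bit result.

  11011100110000001011
+ 00010100110100110000
= 11110001100100111011

11110001100100111011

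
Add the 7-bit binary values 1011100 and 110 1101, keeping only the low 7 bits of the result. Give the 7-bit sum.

  1011100
+ 1101101
= 1001001  (discard carry-out 1)

1001001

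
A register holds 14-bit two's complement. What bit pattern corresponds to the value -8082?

|-8082| = 8082 = 01111110010010 in 14 bits.
Invert the bits: 10000001101101. Add 1: 10000001101110.

10000001101110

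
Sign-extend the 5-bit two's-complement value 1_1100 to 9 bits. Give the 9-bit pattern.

111111100

MSB of 11100 is 1; replicate it into the new high bits.
1111|11100 → 111111100 (still -4).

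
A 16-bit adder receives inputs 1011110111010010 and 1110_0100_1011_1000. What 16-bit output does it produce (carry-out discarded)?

  1011110111010010
+ 1110010010111000
= 1010001010001010  (discard carry-out 1)

1010001010001010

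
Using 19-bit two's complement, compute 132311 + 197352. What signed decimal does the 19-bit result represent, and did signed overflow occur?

-194625; overflow

132311 → 0100000010011010111
197352 → 0110000001011101000
  0100000010011010111
+ 0110000001011101000
= 1010000011110111111
Result 1010000011110111111: MSB = 1 → 329663 − 524288 = -194625.
Both addends are non-negative but the stored result is negative: signed overflow. The true value 132311 + 197352 = 329663 lies outside [-262144, 262143].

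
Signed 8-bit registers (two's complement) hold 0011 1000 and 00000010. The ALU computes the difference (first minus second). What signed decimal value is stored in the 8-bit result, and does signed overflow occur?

54; no overflow

0011 1000 → 00111000 = 56 (signed)
00000010 = 2 (signed)
Subtract via negate-and-add: invert 00000010 + 1 = 11111110 (i.e. -2).
  00111000
+ 11111110
= 00110110  (discard carry-out 1)
Result 00110110: MSB = 0 → value 54.
Addends (after negating the subtrahend) have opposite signs, so signed overflow cannot occur.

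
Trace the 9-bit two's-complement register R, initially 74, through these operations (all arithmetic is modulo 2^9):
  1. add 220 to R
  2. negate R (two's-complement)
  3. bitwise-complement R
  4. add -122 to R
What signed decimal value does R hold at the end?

Start: R = 74 = 001001010.
R = 74 + 220 = 294; wraps to -218 = 100100110
R = −(-218) = 218 = 011011010
R = NOT 011011010 = 100100101 = -219
R = -219 + (-122) = -341; wraps to 171 = 010101011

171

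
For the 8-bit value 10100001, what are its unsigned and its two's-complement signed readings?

Unsigned: 10100001 = 161.
Signed: MSB=1 → 161 − 256 = -95.

unsigned = 161, signed = -95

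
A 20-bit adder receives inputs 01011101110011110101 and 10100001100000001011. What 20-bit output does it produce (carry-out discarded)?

11111111010100000000

  01011101110011110101
+ 10100001100000001011
= 11111111010100000000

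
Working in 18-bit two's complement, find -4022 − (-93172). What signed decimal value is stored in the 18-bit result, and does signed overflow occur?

89150; no overflow

-4022 → 111111000001001010
-93172 → 101001010000001100
Subtract via negate-and-add: invert 101001010000001100 + 1 = 010110101111110100 (i.e. 93172).
  111111000001001010
+ 010110101111110100
= 010101110000111110  (discard carry-out 1)
Result 010101110000111110: MSB = 0 → value 89150.
Addends (after negating the subtrahend) have opposite signs, so signed overflow cannot occur.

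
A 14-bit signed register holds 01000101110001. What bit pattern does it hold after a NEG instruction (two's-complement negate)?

10111010001111

Invert: 10111010001110. Add 1: 10111010001111.
Check: 01000101110001 = 4465, 10111010001111 = -4465.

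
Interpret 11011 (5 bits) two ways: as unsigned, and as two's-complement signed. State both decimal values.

unsigned = 27, signed = -5

Unsigned: 11011 = 27.
Signed: MSB=1 → 27 − 32 = -5.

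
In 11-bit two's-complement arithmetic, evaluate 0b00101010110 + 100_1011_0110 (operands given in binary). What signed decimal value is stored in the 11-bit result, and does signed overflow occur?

0b00101010110 → 00101010110 = 342 (signed)
100_1011_0110 → 10010110110 = -842 (signed)
  00101010110
+ 10010110110
= 11000001100
Result 11000001100: MSB = 1 → 1548 − 2048 = -500.
Addends have opposite signs, so signed overflow cannot occur.

-500; no overflow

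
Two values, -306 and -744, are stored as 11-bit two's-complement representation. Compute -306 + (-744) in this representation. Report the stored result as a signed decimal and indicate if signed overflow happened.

-306 → 11011001110
-744 → 10100011000
  11011001110
+ 10100011000
= 01111100110  (discard carry-out 1)
Result 01111100110: MSB = 0 → value 998.
Both addends are negative but the stored result is non-negative: signed overflow. The true value -306 + (-744) = -1050 lies outside [-1024, 1023].

998; overflow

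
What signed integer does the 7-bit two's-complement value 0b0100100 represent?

MSB is 0, so the value is non-negative: 0100100 = 36.

36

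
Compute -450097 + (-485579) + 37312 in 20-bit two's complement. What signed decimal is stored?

150212

-450097 + (-485579) = -935676 → wraps to 112900 (00011011100100000100)
112900 + 37312 = 150212 (00100100101011000100)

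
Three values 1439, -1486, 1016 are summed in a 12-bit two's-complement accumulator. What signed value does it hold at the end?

969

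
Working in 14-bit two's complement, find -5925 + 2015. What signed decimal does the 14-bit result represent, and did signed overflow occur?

-3910; no overflow

-5925 → 10100011011011
2015 → 00011111011111
  10100011011011
+ 00011111011111
= 11000010111010
Result 11000010111010: MSB = 1 → 12474 − 16384 = -3910.
Addends have opposite signs, so signed overflow cannot occur.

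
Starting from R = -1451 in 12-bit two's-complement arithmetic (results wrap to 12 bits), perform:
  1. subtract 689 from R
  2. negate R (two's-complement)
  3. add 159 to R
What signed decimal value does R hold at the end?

Start: R = -1451 = 101001010101.
R = -1451 − 689 = -2140; wraps to 1956 = 011110100100
R = −(1956) = -1956 = 100001011100
R = -1956 + 159 = -1797 = 100011111011

-1797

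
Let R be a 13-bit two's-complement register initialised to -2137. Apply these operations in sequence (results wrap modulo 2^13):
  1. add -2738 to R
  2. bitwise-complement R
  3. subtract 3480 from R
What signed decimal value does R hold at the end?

1394

Start: R = -2137 = 1011110100111.
R = -2137 + (-2738) = -4875; wraps to 3317 = 0110011110101
R = NOT 0110011110101 = 1001100001010 = -3318
R = -3318 − 3480 = -6798; wraps to 1394 = 0010101110010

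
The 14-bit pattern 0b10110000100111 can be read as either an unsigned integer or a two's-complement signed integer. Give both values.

Unsigned: 10110000100111 = 11303.
Signed: MSB=1 → 11303 − 16384 = -5081.

unsigned = 11303, signed = -5081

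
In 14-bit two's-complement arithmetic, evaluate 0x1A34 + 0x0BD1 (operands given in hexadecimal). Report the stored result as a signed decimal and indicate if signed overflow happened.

-6651; overflow

0x1A34 = 01101000110100 = 6708 (signed)
0x0BD1 = 00101111010001 = 3025 (signed)
  01101000110100
+ 00101111010001
= 10011000000101
Result 10011000000101: MSB = 1 → 9733 − 16384 = -6651.
Both addends are non-negative but the stored result is negative: signed overflow. The true value 6708 + 3025 = 9733 lies outside [-8192, 8191].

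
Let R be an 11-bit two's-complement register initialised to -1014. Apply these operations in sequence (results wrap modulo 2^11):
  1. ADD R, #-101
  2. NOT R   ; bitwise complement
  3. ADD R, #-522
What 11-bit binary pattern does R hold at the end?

01001010000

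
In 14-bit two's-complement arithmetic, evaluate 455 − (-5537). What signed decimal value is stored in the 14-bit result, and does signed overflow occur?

5992; no overflow

455 → 00000111000111
-5537 → 10101001011111
Subtract via negate-and-add: invert 10101001011111 + 1 = 01010110100001 (i.e. 5537).
  00000111000111
+ 01010110100001
= 01011101101000
Result 01011101101000: MSB = 0 → value 5992.
Both addends (after negating the subtrahend) are non-negative and so is the stored result: no signed overflow.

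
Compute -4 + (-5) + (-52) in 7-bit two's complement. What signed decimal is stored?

-61

-4 + (-5) = -9 (1110111)
-9 + (-52) = -61 (1000011)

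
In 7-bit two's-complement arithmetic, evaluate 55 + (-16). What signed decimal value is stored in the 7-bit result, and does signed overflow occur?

55 → 0110111
-16 → 1110000
  0110111
+ 1110000
= 0100111  (discard carry-out 1)
Result 0100111: MSB = 0 → value 39.
Addends have opposite signs, so signed overflow cannot occur.

39; no overflow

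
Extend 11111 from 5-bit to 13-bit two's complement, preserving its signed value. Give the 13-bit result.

1111111111111

MSB of 11111 is 1; replicate it into the new high bits.
11111111|11111 → 1111111111111 (still -1).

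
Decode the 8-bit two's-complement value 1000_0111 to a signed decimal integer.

MSB is 1, so the value is negative.
Invert: 01111000. Add 1: 01111001 = 121. So the value is −121.

-121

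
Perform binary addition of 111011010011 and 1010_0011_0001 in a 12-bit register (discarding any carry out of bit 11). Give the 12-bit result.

  111011010011
+ 101000110001
= 100100000100  (discard carry-out 1)

100100000100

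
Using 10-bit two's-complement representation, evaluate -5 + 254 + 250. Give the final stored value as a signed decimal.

499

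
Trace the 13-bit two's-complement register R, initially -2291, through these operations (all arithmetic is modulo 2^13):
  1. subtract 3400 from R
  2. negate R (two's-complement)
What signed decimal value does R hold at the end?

-2501

Start: R = -2291 = 1011100001101.
R = -2291 − 3400 = -5691; wraps to 2501 = 0100111000101
R = −(2501) = -2501 = 1011000111011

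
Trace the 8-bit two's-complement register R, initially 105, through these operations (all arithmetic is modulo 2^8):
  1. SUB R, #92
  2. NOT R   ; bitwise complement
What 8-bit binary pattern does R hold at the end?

11110010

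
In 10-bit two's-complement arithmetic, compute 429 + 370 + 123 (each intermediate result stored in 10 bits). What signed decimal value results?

-102

429 + 370 = 799 → wraps to -225 (1100011111)
-225 + 123 = -102 (1110011010)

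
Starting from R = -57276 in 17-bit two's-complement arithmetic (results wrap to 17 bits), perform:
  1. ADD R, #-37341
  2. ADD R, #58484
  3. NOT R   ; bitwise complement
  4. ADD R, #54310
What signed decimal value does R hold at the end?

Start: R = -57276 = 10010000001000100.
R = -57276 + (-37341) = -94617; wraps to 36455 = 01000111001100111
R = 36455 + 58484 = 94939; wraps to -36133 = 10111001011011011
R = NOT 10111001011011011 = 01000110100100100 = 36132
R = 36132 + 54310 = 90442; wraps to -40630 = 10110000101001010

-40630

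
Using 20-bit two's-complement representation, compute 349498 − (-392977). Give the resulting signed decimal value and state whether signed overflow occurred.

-306101; overflow

349498 → 01010101010100111010
-392977 → 10100000000011101111
Subtract via negate-and-add: invert 10100000000011101111 + 1 = 01011111111100010001 (i.e. 392977).
  01010101010100111010
+ 01011111111100010001
= 10110101010001001011
Result 10110101010001001011: MSB = 1 → 742475 − 1048576 = -306101.
Both addends (after negating the subtrahend) are non-negative but the stored result is negative: signed overflow. The true value 349498 − (-392977) = 742475 lies outside [-524288, 524287].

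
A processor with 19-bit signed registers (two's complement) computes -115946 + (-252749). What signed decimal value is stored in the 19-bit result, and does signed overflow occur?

155593; overflow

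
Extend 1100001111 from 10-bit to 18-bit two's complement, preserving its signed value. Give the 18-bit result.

MSB of 1100001111 is 1; replicate it into the new high bits.
11111111|1100001111 → 111111111100001111 (still -241).

111111111100001111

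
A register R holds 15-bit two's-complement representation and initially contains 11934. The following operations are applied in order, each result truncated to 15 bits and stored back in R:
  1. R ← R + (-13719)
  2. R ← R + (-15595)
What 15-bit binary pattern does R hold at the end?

Start: R = 11934 = 010111010011110.
R = 11934 + (-13719) = -1785 = 111100100000111
R = -1785 + (-15595) = -17380; wraps to 15388 = 011110000011100

011110000011100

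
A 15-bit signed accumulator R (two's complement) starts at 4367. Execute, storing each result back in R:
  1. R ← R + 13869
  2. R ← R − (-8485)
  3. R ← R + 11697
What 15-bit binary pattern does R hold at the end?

001011000010010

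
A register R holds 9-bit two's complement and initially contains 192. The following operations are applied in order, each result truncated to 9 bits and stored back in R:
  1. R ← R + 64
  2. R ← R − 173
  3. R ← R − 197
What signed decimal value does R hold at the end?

-114

Start: R = 192 = 011000000.
R = 192 + 64 = 256; wraps to -256 = 100000000
R = -256 − 173 = -429; wraps to 83 = 001010011
R = 83 − 197 = -114 = 110001110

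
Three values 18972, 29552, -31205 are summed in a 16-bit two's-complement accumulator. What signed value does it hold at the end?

17319

18972 + 29552 = 48524 → wraps to -17012 (1011110110001100)
-17012 + (-31205) = -48217 → wraps to 17319 (0100001110100111)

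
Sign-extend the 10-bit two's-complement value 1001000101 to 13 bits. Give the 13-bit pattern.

MSB of 1001000101 is 1; replicate it into the new high bits.
111|1001000101 → 1111001000101 (still -443).

1111001000101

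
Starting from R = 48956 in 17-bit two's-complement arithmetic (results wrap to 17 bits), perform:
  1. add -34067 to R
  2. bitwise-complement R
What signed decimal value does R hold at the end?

-14890

Start: R = 48956 = 01011111100111100.
R = 48956 + (-34067) = 14889 = 00011101000101001
R = NOT 00011101000101001 = 11100010111010110 = -14890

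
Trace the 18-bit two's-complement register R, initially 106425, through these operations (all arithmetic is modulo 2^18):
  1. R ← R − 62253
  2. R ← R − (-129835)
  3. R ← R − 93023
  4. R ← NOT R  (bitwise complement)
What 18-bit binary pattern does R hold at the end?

101100001110100111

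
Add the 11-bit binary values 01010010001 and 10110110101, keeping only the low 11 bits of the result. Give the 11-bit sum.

00001000110

  01010010001
+ 10110110101
= 00001000110  (discard carry-out 1)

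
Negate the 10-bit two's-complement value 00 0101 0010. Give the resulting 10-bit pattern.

1110101110

Invert: 1110101101. Add 1: 1110101110.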